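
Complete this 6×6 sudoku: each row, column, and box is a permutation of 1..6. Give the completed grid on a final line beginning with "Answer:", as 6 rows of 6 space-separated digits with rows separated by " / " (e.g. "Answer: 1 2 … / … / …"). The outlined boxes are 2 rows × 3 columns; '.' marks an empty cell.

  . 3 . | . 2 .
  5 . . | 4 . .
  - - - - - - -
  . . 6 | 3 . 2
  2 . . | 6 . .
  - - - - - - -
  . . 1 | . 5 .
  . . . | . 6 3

Step 1. [r6c1∈{4}] r6c1 is down to just 4. So r6c1=4.
Step 2. [r4c6∈{1,4,5}] in box 4, 5 fits only at r4c6 ⇒ r4c6=5.
Step 3. [r3c1∈{1}] only 1 remains possible at r3c1, so r3c1=1.
Step 4. [r2c2∈{1,2,6}] in col 2, 1 fits only at r2c2, so r2c2=1.
Step 5. [r4c2∈{4}] r4c2's peers cover all but 4. So r4c2=4.
Step 6. [r5c4∈{2}] r5c4 is down to just 2, so r5c4=2.
Step 7. [r1c1∈{6}] r1c1 has the single candidate 6. So r1c1=6.
Step 8. [r6c2∈{2,5}] 2 has one home in col 2: r6c2. So r6c2=2.
Step 9. [r1c4∈{1,5}] in row 1, 5 fits only at r1c4 ⇒ r1c4=5.
Step 10. [r5c1∈{3}] r5c1's peers cover all but 3. So r5c1=3.
Step 11. [r6c4∈{1}] r6c4 is down to just 1, so r6c4=1.
Step 12. [r4c5∈{1}] nothing but 1 survives at r4c5 ⇒ r4c5=1.
Step 13. [r2c6∈{6}] r2c6 is down to just 6 ⇒ r2c6=6.
Step 14. [r4c3∈{3}] r4c3 has the single candidate 3. So r4c3=3.
Step 15. [r1c3∈{4}] r1c3's peers cover all but 4, so r1c3=4.
Step 16. [r3c2∈{5}] nothing but 5 survives at r3c2, so r3c2=5.
Step 17. [r3c5∈{4}] r3c5's peers cover all but 4 ⇒ r3c5=4.
Step 18. [r2c5∈{3}] r2c5 has the single candidate 3, so r2c5=3.
Step 19. [r6c3∈{5}] r6c3's peers cover all but 5, so r6c3=5.
Step 20. [r5c6∈{4}] nothing but 4 survives at r5c6, so r5c6=4.
Step 21. [r1c6∈{1}] r1c6 has the single candidate 1. So r1c6=1.
Step 22. [r5c2∈{6}] only 6 remains possible at r5c2, so r5c2=6.
Step 23. [r2c3∈{2}] nothing but 2 survives at r2c3 ⇒ r2c3=2.

Answer: 6 3 4 5 2 1 / 5 1 2 4 3 6 / 1 5 6 3 4 2 / 2 4 3 6 1 5 / 3 6 1 2 5 4 / 4 2 5 1 6 3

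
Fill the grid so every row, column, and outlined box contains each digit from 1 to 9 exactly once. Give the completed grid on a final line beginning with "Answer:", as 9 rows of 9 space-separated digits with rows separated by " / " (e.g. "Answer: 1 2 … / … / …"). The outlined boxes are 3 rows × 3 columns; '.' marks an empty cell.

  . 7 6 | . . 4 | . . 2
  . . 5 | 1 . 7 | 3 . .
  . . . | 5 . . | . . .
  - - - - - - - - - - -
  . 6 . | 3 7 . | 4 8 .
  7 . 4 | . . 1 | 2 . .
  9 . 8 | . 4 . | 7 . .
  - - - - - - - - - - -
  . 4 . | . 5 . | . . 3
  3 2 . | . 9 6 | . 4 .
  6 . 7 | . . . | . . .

Step 1. [r9c2∈{1,5,8,9}] r9c2 is the only open cell in box 7 admitting 5 ⇒ r9c2=5.
Step 2. [r7c1∈{1,8}] box 7 places 8 nowhere but r7c1. So r7c1=8.
Step 3. [r7c6∈{2}] r7c6 is down to just 2, so r7c6=2.
Step 4. [r3c3∈{1,2,3,9}] 3 has one home in col 3: r3c3 ⇒ r3c3=3.
Step 5. [r9c5∈{1,3,8}] across col 5, 1 lands solely at r9c5, so r9c5=1.
Step 6. [r1c1∈{1}] r1c1 is down to just 1, so r1c1=1.
Step 7. [r8c3∈{1}] r8c3 has the single candidate 1 ⇒ r8c3=1.
Step 8. [r4c9∈{1,5,9}] r4c9 is the only open cell in row 4 admitting 1. So r4c9=1.
Step 9. [r6c6∈{5}] r6c6's peers cover all but 5. So r6c6=5.
Step 10. [r6c9∈{6}] r6c9's peers cover all but 6, so r6c9=6.
Step 11. [r5c4∈{6,8,9}] in col 4, 6 fits only at r5c4. So r5c4=6.
Step 12. [r1c4∈{8,9}] in col 4, 9 fits only at r1c4, so r1c4=9.
Step 13. [r3c6∈{8}] r3c6 has the single candidate 8, so r3c6=8.
Step 14. [r1c7∈{5,8}] row 1 places 8 nowhere but r1c7. So r1c7=8.
Step 15. [r9c7∈{9}] r9c7 is down to just 9. So r9c7=9.
Step 16. [r3c2∈{9}] r3c2 is down to just 9 ⇒ r3c2=9.
Step 17. [r5c2∈{3}] r5c2 is down to just 3. So r5c2=3.
Step 18. [r9c9∈{8}] nothing but 8 survives at r9c9 ⇒ r9c9=8.
Step 19. [r7c4∈{7}] only 7 remains possible at r7c4. So r7c4=7.
Step 20. [r3c8∈{1,6,7}] r3c8 is the only open cell in col 8 admitting 7 ⇒ r3c8=7.
Step 21. [r7c8∈{1,6}] in col 8, 1 fits only at r7c8. So r7c8=1.
Step 22. [r2c8∈{6,9}] r2c8 is the only open cell in col 8 admitting 6 ⇒ r2c8=6.
Step 23. [r3c9∈{4}] only 4 remains possible at r3c9 ⇒ r3c9=4.
Step 24. [r3c1∈{2}] only 2 remains possible at r3c1. So r3c1=2.
Step 25. [r5c8∈{5,9}] in col 8, 9 fits only at r5c8 ⇒ r5c8=9.
Step 26. [r5c9∈{5}] r5c9 has the single candidate 5. So r5c9=5.
Step 27. [r8c4∈{8}] r8c4 is down to just 8 ⇒ r8c4=8.
Step 28. [r8c7∈{5}] only 5 remains possible at r8c7, so r8c7=5.
Step 29. [r5c5∈{8}] nothing but 8 survives at r5c5 ⇒ r5c5=8.
Step 30. [r9c8∈{2}] nothing but 2 survives at r9c8, so r9c8=2.
Step 31. [r6c2∈{1}] r6c2's peers cover all but 1 ⇒ r6c2=1.
Step 32. [r3c5∈{6}] r3c5 has the single candidate 6 ⇒ r3c5=6.
Step 33. [r2c5∈{2}] nothing but 2 survives at r2c5, so r2c5=2.
Step 34. [r1c8∈{5}] only 5 remains possible at r1c8. So r1c8=5.
Step 35. [r6c8∈{3}] r6c8 has the single candidate 3. So r6c8=3.
Step 36. [r9c6∈{3}] only 3 remains possible at r9c6, so r9c6=3.
Step 37. [r9c4∈{4}] r9c4 is down to just 4 ⇒ r9c4=4.
Step 38. [r4c6∈{9}] r4c6's peers cover all but 9, so r4c6=9.
Step 39. [r7c3∈{9}] r7c3's peers cover all but 9. So r7c3=9.
Step 40. [r8c9∈{7}] r8c9's peers cover all but 7 ⇒ r8c9=7.
Step 41. [r3c7∈{1}] r3c7 has the single candidate 1, so r3c7=1.
Step 42. [r7c7∈{6}] r7c7's peers cover all but 6 ⇒ r7c7=6.
Step 43. [r4c3∈{2}] r4c3 has the single candidate 2. So r4c3=2.
Step 44. [r2c9∈{9}] r2c9's peers cover all but 9 ⇒ r2c9=9.
Step 45. [r2c1∈{4}] only 4 remains possible at r2c1 ⇒ r2c1=4.
Step 46. [r2c2∈{8}] r2c2's peers cover all but 8 ⇒ r2c2=8.
Step 47. [r4c1∈{5}] r4c1's peers cover all but 5 ⇒ r4c1=5.
Step 48. [r6c4∈{2}] nothing but 2 survives at r6c4, so r6c4=2.
Step 49. [r1c5∈{3}] r1c5's peers cover all but 3, so r1c5=3.

Answer: 1 7 6 9 3 4 8 5 2 / 4 8 5 1 2 7 3 6 9 / 2 9 3 5 6 8 1 7 4 / 5 6 2 3 7 9 4 8 1 / 7 3 4 6 8 1 2 9 5 / 9 1 8 2 4 5 7 3 6 / 8 4 9 7 5 2 6 1 3 / 3 2 1 8 9 6 5 4 7 / 6 5 7 4 1 3 9 2 8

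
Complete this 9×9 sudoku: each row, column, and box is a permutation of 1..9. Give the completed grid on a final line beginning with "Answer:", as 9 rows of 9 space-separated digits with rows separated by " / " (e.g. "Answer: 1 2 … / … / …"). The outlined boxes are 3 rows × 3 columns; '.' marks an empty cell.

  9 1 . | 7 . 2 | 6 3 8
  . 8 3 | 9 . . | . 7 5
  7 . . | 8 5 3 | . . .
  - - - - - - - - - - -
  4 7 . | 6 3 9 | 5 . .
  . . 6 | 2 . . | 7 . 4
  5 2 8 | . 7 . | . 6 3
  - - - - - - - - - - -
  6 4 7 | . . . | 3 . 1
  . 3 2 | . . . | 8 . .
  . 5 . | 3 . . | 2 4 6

Step 1. [r8c1∈{1}] r8c1 has the single candidate 1. So r8c1=1.
Step 2. [r6c4∈{1,4}] col 4 places 1 nowhere but r6c4, so r6c4=1.
Step 3. [r5c8∈{1,8,9}] in row 5, 1 fits only at r5c8, so r5c8=1.
Step 4. [r7c4∈{5}] nothing but 5 survives at r7c4, so r7c4=5.
Step 5. [r7c6∈{8}] r7c6 has the single candidate 8 ⇒ r7c6=8.
Step 6. [r1c5∈{4}] nothing but 4 survives at r1c5, so r1c5=4.
Step 7. [r7c8∈{9}] r7c8 is down to just 9. So r7c8=9.
Step 8. [r3c7∈{1,4,9}] 1 has one home in row 3: r3c7. So r3c7=1.
Step 9. [r4c9∈{2}] r4c9 has the single candidate 2. So r4c9=2.
Step 10. [r9c6∈{1,7}] 7 has one home in row 9: r9c6 ⇒ r9c6=7.
Step 11. [r8c5∈{6,9}] 9 has one home in row 8: r8c5, so r8c5=9.
Step 12. [r8c6∈{4,6}] row 8 places 6 nowhere but r8c6 ⇒ r8c6=6.
Step 13. [r2c5∈{1,6}] 6 has one home in row 2: r2c5, so r2c5=6.
Step 14. [r9c1∈{8}] only 8 remains possible at r9c1 ⇒ r9c1=8.
Step 15. [r5c6∈{5}] r5c6 has the single candidate 5 ⇒ r5c6=5.
Step 16. [r2c1∈{2}] nothing but 2 survives at r2c1, so r2c1=2.
Step 17. [r3c9∈{9}] r3c9 has the single candidate 9. So r3c9=9.
Step 18. [r4c8∈{8}] r4c8 has the single candidate 8. So r4c8=8.
Step 19. [r7c5∈{2}] r7c5 has the single candidate 2, so r7c5=2.
Step 20. [r8c9∈{7}] r8c9 has the single candidate 7, so r8c9=7.
Step 21. [r5c5∈{8}] r5c5's peers cover all but 8, so r5c5=8.
Step 22. [r8c8∈{5}] only 5 remains possible at r8c8 ⇒ r8c8=5.
Step 23. [r3c8∈{2}] r3c8 is down to just 2, so r3c8=2.
Step 24. [r1c3∈{5}] only 5 remains possible at r1c3 ⇒ r1c3=5.
Step 25. [r9c5∈{1}] nothing but 1 survives at r9c5 ⇒ r9c5=1.
Step 26. [r8c4∈{4}] nothing but 4 survives at r8c4, so r8c4=4.
Step 27. [r2c6∈{1}] r2c6 is down to just 1. So r2c6=1.
Step 28. [r5c2∈{9}] nothing but 9 survives at r5c2. So r5c2=9.
Step 29. [r6c7∈{9}] only 9 remains possible at r6c7 ⇒ r6c7=9.
Step 30. [r4c3∈{1}] r4c3's peers cover all but 1. So r4c3=1.
Step 31. [r3c3∈{4}] r3c3 has the single candidate 4. So r3c3=4.
Step 32. [r3c2∈{6}] r3c2's peers cover all but 6, so r3c2=6.
Step 33. [r6c6∈{4}] r6c6 is down to just 4. So r6c6=4.
Step 34. [r2c7∈{4}] only 4 remains possible at r2c7 ⇒ r2c7=4.
Step 35. [r5c1∈{3}] r5c1 is down to just 3, so r5c1=3.
Step 36. [r9c3∈{9}] r9c3 is down to just 9 ⇒ r9c3=9.

Answer: 9 1 5 7 4 2 6 3 8 / 2 8 3 9 6 1 4 7 5 / 7 6 4 8 5 3 1 2 9 / 4 7 1 6 3 9 5 8 2 / 3 9 6 2 8 5 7 1 4 / 5 2 8 1 7 4 9 6 3 / 6 4 7 5 2 8 3 9 1 / 1 3 2 4 9 6 8 5 7 / 8 5 9 3 1 7 2 4 6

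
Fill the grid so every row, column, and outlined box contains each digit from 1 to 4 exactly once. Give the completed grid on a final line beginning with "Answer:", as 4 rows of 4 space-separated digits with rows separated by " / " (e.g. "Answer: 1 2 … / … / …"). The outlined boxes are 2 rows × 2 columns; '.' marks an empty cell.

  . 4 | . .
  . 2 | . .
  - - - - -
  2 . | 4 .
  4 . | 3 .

Step 1. [r2c3∈{1}] r2c3's peers cover all but 1 ⇒ r2c3=1.
Step 2. [r4c2∈{1}] r4c2's peers cover all but 1 ⇒ r4c2=1.
Step 3. [r2c1∈{3}] r2c1's peers cover all but 3. So r2c1=3.
Step 4. [r4c4∈{2}] only 2 remains possible at r4c4, so r4c4=2.
Step 5. [r1c4∈{3}] r1c4 has the single candidate 3 ⇒ r1c4=3.
Step 6. [r1c1∈{1}] r1c1 is down to just 1, so r1c1=1.
Step 7. [r2c4∈{4}] only 4 remains possible at r2c4. So r2c4=4.
Step 8. [r1c3∈{2}] r1c3's peers cover all but 2. So r1c3=2.
Step 9. [r3c4∈{1}] only 1 remains possible at r3c4 ⇒ r3c4=1.
Step 10. [r3c2∈{3}] only 3 remains possible at r3c2 ⇒ r3c2=3.

Answer: 1 4 2 3 / 3 2 1 4 / 2 3 4 1 / 4 1 3 2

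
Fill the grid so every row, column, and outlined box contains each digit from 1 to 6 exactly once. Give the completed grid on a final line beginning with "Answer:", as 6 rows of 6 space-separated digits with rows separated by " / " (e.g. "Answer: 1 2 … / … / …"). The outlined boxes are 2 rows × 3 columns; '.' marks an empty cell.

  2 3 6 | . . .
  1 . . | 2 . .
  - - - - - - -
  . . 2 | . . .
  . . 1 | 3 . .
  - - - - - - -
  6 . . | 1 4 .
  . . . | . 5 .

Step 1. [r3c1∈{3,4,5}] row 3 places 3 nowhere but r3c1, so r3c1=3.
Step 2. [r4c1∈{4,5}] 5 has one home in col 1: r4c1 ⇒ r4c1=5.
Step 3. [r6c1∈{4}] r6c1 is down to just 4. So r6c1=4.
Step 4. [r2c3∈{4,5}] col 3 places 4 nowhere but r2c3 ⇒ r2c3=4.
Step 5. [r1c5∈{1}] nothing but 1 survives at r1c5, so r1c5=1.
Step 6. [r3c5∈{6}] r3c5 is down to just 6. So r3c5=6.
Step 7. [r2c6∈{3,5,6}] in row 2, 6 fits only at r2c6, so r2c6=6.
Step 8. [r3c2∈{4}] r3c2 is down to just 4, so r3c2=4.
Step 9. [r5c3∈{3,5}] across col 3, 5 lands solely at r5c3. So r5c3=5.
Step 10. [r4c6∈{2,4}] across row 4, 4 lands solely at r4c6. So r4c6=4.
Step 11. [r5c6∈{2,3}] across row 5, 3 lands solely at r5c6 ⇒ r5c6=3.
Step 12. [r3c4∈{5}] r3c4 is down to just 5, so r3c4=5.
Step 13. [r6c6∈{2}] nothing but 2 survives at r6c6 ⇒ r6c6=2.
Step 14. [r4c2∈{6}] r4c2 has the single candidate 6, so r4c2=6.
Step 15. [r6c3∈{3}] r6c3 has the single candidate 3, so r6c3=3.
Step 16. [r6c2∈{1}] r6c2's peers cover all but 1. So r6c2=1.
Step 17. [r2c5∈{3}] r2c5 has the single candidate 3 ⇒ r2c5=3.
Step 18. [r4c5∈{2}] only 2 remains possible at r4c5 ⇒ r4c5=2.
Step 19. [r2c2∈{5}] r2c2 has the single candidate 5. So r2c2=5.
Step 20. [r5c2∈{2}] nothing but 2 survives at r5c2. So r5c2=2.
Step 21. [r6c4∈{6}] only 6 remains possible at r6c4 ⇒ r6c4=6.
Step 22. [r1c4∈{4}] r1c4's peers cover all but 4. So r1c4=4.
Step 23. [r1c6∈{5}] only 5 remains possible at r1c6 ⇒ r1c6=5.
Step 24. [r3c6∈{1}] only 1 remains possible at r3c6 ⇒ r3c6=1.

Answer: 2 3 6 4 1 5 / 1 5 4 2 3 6 / 3 4 2 5 6 1 / 5 6 1 3 2 4 / 6 2 5 1 4 3 / 4 1 3 6 5 2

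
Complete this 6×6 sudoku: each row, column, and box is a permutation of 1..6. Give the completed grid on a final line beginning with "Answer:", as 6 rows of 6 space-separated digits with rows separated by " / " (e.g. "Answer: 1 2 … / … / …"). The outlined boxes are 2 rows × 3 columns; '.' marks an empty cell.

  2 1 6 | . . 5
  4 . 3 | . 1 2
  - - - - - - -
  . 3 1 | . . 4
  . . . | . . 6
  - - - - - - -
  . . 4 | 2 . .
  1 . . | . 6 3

Step 1. [r4c1∈{5}] r4c1 has the single candidate 5, so r4c1=5.
Step 2. [r6c3∈{2,5}] in col 3, 5 fits only at r6c3, so r6c3=5.
Step 3. [r3c5∈{2,5}] across row 3, 2 lands solely at r3c5. So r3c5=2.
Step 4. [r1c5∈{3,4}] col 5 places 4 nowhere but r1c5, so r1c5=4.
Step 5. [r5c2∈{6}] only 6 remains possible at r5c2, so r5c2=6.
Step 6. [r4c3∈{2}] r4c3's peers cover all but 2, so r4c3=2.
Step 7. [r1c4∈{3}] nothing but 3 survives at r1c4, so r1c4=3.
Step 8. [r4c4∈{1}] r4c4's peers cover all but 1, so r4c4=1.
Step 9. [r4c2∈{4}] r4c2's peers cover all but 4. So r4c2=4.
Step 10. [r5c5∈{5}] nothing but 5 survives at r5c5, so r5c5=5.
Step 11. [r5c1∈{3}] r5c1's peers cover all but 3 ⇒ r5c1=3.
Step 12. [r5c6∈{1}] r5c6 is down to just 1. So r5c6=1.
Step 13. [r4c5∈{3}] nothing but 3 survives at r4c5, so r4c5=3.
Step 14. [r2c2∈{5}] only 5 remains possible at r2c2, so r2c2=5.
Step 15. [r6c4∈{4}] r6c4's peers cover all but 4. So r6c4=4.
Step 16. [r2c4∈{6}] nothing but 6 survives at r2c4 ⇒ r2c4=6.
Step 17. [r3c4∈{5}] nothing but 5 survives at r3c4. So r3c4=5.
Step 18. [r3c1∈{6}] nothing but 6 survives at r3c1 ⇒ r3c1=6.
Step 19. [r6c2∈{2}] nothing but 2 survives at r6c2, so r6c2=2.

Answer: 2 1 6 3 4 5 / 4 5 3 6 1 2 / 6 3 1 5 2 4 / 5 4 2 1 3 6 / 3 6 4 2 5 1 / 1 2 5 4 6 3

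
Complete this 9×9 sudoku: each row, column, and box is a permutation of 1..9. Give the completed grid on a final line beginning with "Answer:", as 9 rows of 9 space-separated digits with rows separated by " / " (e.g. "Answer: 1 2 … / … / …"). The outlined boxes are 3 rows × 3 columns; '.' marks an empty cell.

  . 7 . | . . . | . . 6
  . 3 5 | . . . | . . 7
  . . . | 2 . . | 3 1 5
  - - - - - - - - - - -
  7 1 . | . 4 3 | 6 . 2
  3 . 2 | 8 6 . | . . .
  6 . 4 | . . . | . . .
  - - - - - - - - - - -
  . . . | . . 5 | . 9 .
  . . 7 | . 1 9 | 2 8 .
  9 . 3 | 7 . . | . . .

Step 1. [r4c8∈{5}] r4c8's peers cover all but 5 ⇒ r4c8=5.
Step 2. [r4c4∈{9}] r4c4's peers cover all but 9. So r4c4=9.
Step 3. [r6c9∈{1,3,8,9}] col 9 places 8 nowhere but r6c9 ⇒ r6c9=8.
Step 4. [r5c9∈{1,4,9}] across col 9, 9 lands solely at r5c9 ⇒ r5c9=9.
Step 5. [r7c7∈{1,4,7}] row 7 places 7 nowhere but r7c7, so r7c7=7.
Step 6. [r6c7∈{1}] nothing but 1 survives at r6c7 ⇒ r6c7=1.
Step 7. [r5c7∈{4}] r5c7's peers cover all but 4, so r5c7=4.
Step 8. [r5c2∈{5}] only 5 remains possible at r5c2, so r5c2=5.
Step 9. [r9c8∈{4,6}] col 8 places 6 nowhere but r9c8 ⇒ r9c8=6.
Step 10. [r5c6∈{1,7}] 1 has one home in row 5: r5c6 ⇒ r5c6=1.
Step 11. [r4c3∈{8}] nothing but 8 survives at r4c3. So r4c3=8.
Step 12. [r6c4∈{5}] r6c4's peers cover all but 5. So r6c4=5.
Step 13. [r1c5∈{3,5,8,9}] r1c5 is the only open cell in row 1 admitting 5, so r1c5=5.
Step 14. [r7c5∈{2,3,8}] col 5 places 3 nowhere but r7c5 ⇒ r7c5=3.
Step 15. [r1c4∈{1,3,4}] 3 has one home in row 1: r1c4 ⇒ r1c4=3.
Step 16. [r2c4∈{1,4,6}] 1 has one home in col 4: r2c4, so r2c4=1.
Step 17. [r2c6∈{4,6,8}] 6 has one home in row 2: r2c6. So r2c6=6.
Step 18. [r9c9∈{1,4}] row 9 places 1 nowhere but r9c9, so r9c9=1.
Step 19. [r7c9∈{4}] r7c9's peers cover all but 4, so r7c9=4.
Step 20. [r8c4∈{4,6}] 4 has one home in col 4: r8c4. So r8c4=4.
Step 21. [r8c2∈{6}] only 6 remains possible at r8c2. So r8c2=6.
Step 22. [r9c2∈{2,4,8}] r9c2 is the only open cell in row 9 admitting 4. So r9c2=4.
Step 23. [r7c3∈{1}] r7c3 has the single candidate 1. So r7c3=1.
Step 24. [r1c3∈{9}] r1c3 is down to just 9. So r1c3=9.
Step 25. [r3c2∈{8}] r3c2 has the single candidate 8 ⇒ r3c2=8.
Step 26. [r3c1∈{4}] only 4 remains possible at r3c1. So r3c1=4.
Step 27. [r2c1∈{2}] r2c1 has the single candidate 2, so r2c1=2.
Step 28. [r2c7∈{8,9}] r2c7 is the only open cell in col 7 admitting 9. So r2c7=9.
Step 29. [r3c6∈{7}] r3c6's peers cover all but 7 ⇒ r3c6=7.
Step 30. [r2c5∈{8}] r2c5's peers cover all but 8. So r2c5=8.
Step 31. [r6c6∈{2}] r6c6 has the single candidate 2 ⇒ r6c6=2.
Step 32. [r2c8∈{4}] only 4 remains possible at r2c8, so r2c8=4.
Step 33. [r6c5∈{7}] r6c5 is down to just 7, so r6c5=7.
Step 34. [r1c7∈{8}] r1c7's peers cover all but 8, so r1c7=8.
Step 35. [r7c2∈{2}] r7c2 is down to just 2. So r7c2=2.
Step 36. [r9c5∈{2}] r9c5 is down to just 2, so r9c5=2.
Step 37. [r7c4∈{6}] r7c4's peers cover all but 6, so r7c4=6.
Step 38. [r8c9∈{3}] r8c9 is down to just 3 ⇒ r8c9=3.
Step 39. [r6c2∈{9}] r6c2 is down to just 9 ⇒ r6c2=9.
Step 40. [r3c5∈{9}] r3c5 is down to just 9 ⇒ r3c5=9.
Step 41. [r6c8∈{3}] r6c8's peers cover all but 3, so r6c8=3.
Step 42. [r5c8∈{7}] r5c8's peers cover all but 7, so r5c8=7.
Step 43. [r9c6∈{8}] r9c6 has the single candidate 8, so r9c6=8.
Step 44. [r7c1∈{8}] r7c1's peers cover all but 8. So r7c1=8.
Step 45. [r8c1∈{5}] r8c1 has the single candidate 5 ⇒ r8c1=5.
Step 46. [r1c6∈{4}] r1c6 has the single candidate 4 ⇒ r1c6=4.
Step 47. [r1c1∈{1}] r1c1 has the single candidate 1 ⇒ r1c1=1.
Step 48. [r1c8∈{2}] only 2 remains possible at r1c8. So r1c8=2.
Step 49. [r3c3∈{6}] r3c3 has the single candidate 6 ⇒ r3c3=6.
Step 50. [r9c7∈{5}] r9c7 has the single candidate 5. So r9c7=5.

Answer: 1 7 9 3 5 4 8 2 6 / 2 3 5 1 8 6 9 4 7 / 4 8 6 2 9 7 3 1 5 / 7 1 8 9 4 3 6 5 2 / 3 5 2 8 6 1 4 7 9 / 6 9 4 5 7 2 1 3 8 / 8 2 1 6 3 5 7 9 4 / 5 6 7 4 1 9 2 8 3 / 9 4 3 7 2 8 5 6 1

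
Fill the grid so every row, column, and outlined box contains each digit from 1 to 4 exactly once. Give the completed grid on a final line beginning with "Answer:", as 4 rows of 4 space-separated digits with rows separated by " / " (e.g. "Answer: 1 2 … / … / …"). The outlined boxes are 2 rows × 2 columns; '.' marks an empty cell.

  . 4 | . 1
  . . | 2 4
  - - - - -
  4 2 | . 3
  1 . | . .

Step 1. [r2c1∈{3}] only 3 remains possible at r2c1, so r2c1=3.
Step 2. [r1c3∈{3}] only 3 remains possible at r1c3. So r1c3=3.
Step 3. [r3c3∈{1}] nothing but 1 survives at r3c3, so r3c3=1.
Step 4. [r4c3∈{4}] nothing but 4 survives at r4c3 ⇒ r4c3=4.
Step 5. [r4c4∈{2}] only 2 remains possible at r4c4, so r4c4=2.
Step 6. [r1c1∈{2}] only 2 remains possible at r1c1, so r1c1=2.
Step 7. [r2c2∈{1}] r2c2's peers cover all but 1. So r2c2=1.
Step 8. [r4c2∈{3}] r4c2 has the single candidate 3 ⇒ r4c2=3.

Answer: 2 4 3 1 / 3 1 2 4 / 4 2 1 3 / 1 3 4 2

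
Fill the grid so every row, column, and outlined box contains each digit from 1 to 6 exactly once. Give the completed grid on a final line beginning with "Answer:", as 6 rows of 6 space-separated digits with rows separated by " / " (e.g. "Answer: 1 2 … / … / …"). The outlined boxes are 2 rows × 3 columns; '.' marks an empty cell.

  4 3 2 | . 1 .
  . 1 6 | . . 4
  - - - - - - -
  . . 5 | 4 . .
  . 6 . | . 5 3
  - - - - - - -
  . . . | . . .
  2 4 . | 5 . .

Step 1. [r5c1∈{1,3,5,6}] col 1 places 6 nowhere but r5c1. So r5c1=6.
Step 2. [r4c4∈{1,2}] in row 4, 2 fits only at r4c4. So r4c4=2.
Step 3. [r3c6∈{1,6}] box 4 places 1 nowhere but r3c6 ⇒ r3c6=1.
Step 4. [r6c3∈{1,3}] 1 has one home in row 6: r6c3. So r6c3=1.
Step 5. [r6c5∈{3,6}] across row 6, 3 lands solely at r6c5 ⇒ r6c5=3.
Step 6. [r1c6∈{5,6}] 5 has one home in row 1: r1c6. So r1c6=5.
Step 7. [r2c5∈{2}] r2c5 is down to just 2. So r2c5=2.
Step 8. [r3c5∈{6}] nothing but 6 survives at r3c5, so r3c5=6.
Step 9. [r5c6∈{2}] r5c6's peers cover all but 2 ⇒ r5c6=2.
Step 10. [r2c4∈{3}] only 3 remains possible at r2c4. So r2c4=3.
Step 11. [r3c1∈{3}] nothing but 3 survives at r3c1 ⇒ r3c1=3.
Step 12. [r4c3∈{4}] nothing but 4 survives at r4c3 ⇒ r4c3=4.
Step 13. [r3c2∈{2}] only 2 remains possible at r3c2. So r3c2=2.
Step 14. [r1c4∈{6}] only 6 remains possible at r1c4, so r1c4=6.
Step 15. [r5c3∈{3}] r5c3 is down to just 3, so r5c3=3.
Step 16. [r5c2∈{5}] nothing but 5 survives at r5c2, so r5c2=5.
Step 17. [r6c6∈{6}] r6c6 has the single candidate 6 ⇒ r6c6=6.
Step 18. [r5c5∈{4}] r5c5's peers cover all but 4, so r5c5=4.
Step 19. [r2c1∈{5}] r2c1's peers cover all but 5. So r2c1=5.
Step 20. [r5c4∈{1}] only 1 remains possible at r5c4 ⇒ r5c4=1.
Step 21. [r4c1∈{1}] r4c1 is down to just 1. So r4c1=1.

Answer: 4 3 2 6 1 5 / 5 1 6 3 2 4 / 3 2 5 4 6 1 / 1 6 4 2 5 3 / 6 5 3 1 4 2 / 2 4 1 5 3 6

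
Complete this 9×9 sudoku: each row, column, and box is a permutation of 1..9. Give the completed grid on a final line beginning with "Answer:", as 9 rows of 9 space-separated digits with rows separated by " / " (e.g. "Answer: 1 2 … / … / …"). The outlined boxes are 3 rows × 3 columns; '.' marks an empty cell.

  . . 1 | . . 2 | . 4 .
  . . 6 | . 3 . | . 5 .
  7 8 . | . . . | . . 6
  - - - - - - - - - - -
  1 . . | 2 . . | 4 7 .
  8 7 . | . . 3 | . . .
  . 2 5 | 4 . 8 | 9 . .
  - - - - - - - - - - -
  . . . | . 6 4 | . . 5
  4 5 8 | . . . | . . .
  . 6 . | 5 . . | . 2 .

Step 1. [r7c8∈{1,3,8,9}] in col 8, 8 fits only at r7c8, so r7c8=8.
Step 2. [r9c9∈{1,3,4,7,9}] across row 9, 4 lands solely at r9c9. So r9c9=4.
Step 3. [r3c5∈{1,4,5,9}] 4 has one home in col 5: r3c5 ⇒ r3c5=4.
Step 4. [r6c5∈{1,7}] in row 6, 7 fits only at r6c5, so r6c5=7.
Step 5. [r5c7∈{1,2,5,6}] 5 has one home in col 7: r5c7, so r5c7=5.
Step 6. [r1c4∈{6,7,8,9}] r1c4 is the only open cell in row 1 admitting 6, so r1c4=6.
Step 7. [r2c4∈{1,7,8,9}] in col 4, 8 fits only at r2c4, so r2c4=8.
Step 8. [r2c6∈{1,7,9}] r2c6 is the only open cell in box 2 admitting 7. So r2c6=7.
Step 9. [r3c6∈{1,5,9}] across row 3, 5 lands solely at r3c6. So r3c6=5.
Step 10. [r1c5∈{9}] nothing but 9 survives at r1c5, so r1c5=9.
Step 11. [r1c2∈{3}] only 3 remains possible at r1c2 ⇒ r1c2=3.
Step 12. [r5c5∈{1}] r5c5's peers cover all but 1 ⇒ r5c5=1.
Step 13. [r4c2∈{9}] r4c2 is down to just 9. So r4c2=9.
Step 14. [r4c3∈{3}] nothing but 3 survives at r4c3, so r4c3=3.
Step 15. [r8c7∈{1,3,6,7}] col 7 places 6 nowhere but r8c7. So r8c7=6.
Step 16. [r3c4∈{1}] only 1 remains possible at r3c4. So r3c4=1.
Step 17. [r5c4∈{9}] only 9 remains possible at r5c4 ⇒ r5c4=9.
Step 18. [r1c7∈{7,8}] r1c7 is the only open cell in col 7 admitting 8 ⇒ r1c7=8.
Step 19. [r9c3∈{7,9}] 9 in row 7 is pinned to box 7. So r9c3≠9.
Step 20. [r9c3∈{7}] only 7 remains possible at r9c3, so r9c3=7.
Step 21. [r7c7∈{1,3,7}] col 7 places 7 nowhere but r7c7, so r7c7=7.
Step 22. [r7c4∈{3}] r7c4 has the single candidate 3 ⇒ r7c4=3.
Step 23. [r9c1∈{3,9}] in col 1, 3 fits only at r9c1. So r9c1=3.
Step 24. [r9c7∈{1}] r9c7's peers cover all but 1. So r9c7=1.
Step 25. [r6c8∈{1,3,6}] across col 8, 1 lands solely at r6c8 ⇒ r6c8=1.
Step 26. [r2c7∈{2}] only 2 remains possible at r2c7 ⇒ r2c7=2.
Step 27. [r2c1∈{9}] r2c1's peers cover all but 9 ⇒ r2c1=9.
Step 28. [r8c9∈{3,9}] 9 has one home in col 9: r8c9. So r8c9=9.
Step 29. [r7c1∈{2}] only 2 remains possible at r7c1, so r7c1=2.
Step 30. [r8c8∈{3}] r8c8 is down to just 3. So r8c8=3.
Step 31. [r4c9∈{8}] r4c9 has the single candidate 8, so r4c9=8.
Step 32. [r4c6∈{6}] nothing but 6 survives at r4c6, so r4c6=6.
Step 33. [r8c5∈{2}] only 2 remains possible at r8c5. So r8c5=2.
Step 34. [r6c9∈{3}] r6c9 has the single candidate 3. So r6c9=3.
Step 35. [r5c9∈{2}] r5c9 has the single candidate 2 ⇒ r5c9=2.
Step 36. [r3c8∈{9}] r3c8 is down to just 9, so r3c8=9.
Step 37. [r3c7∈{3}] r3c7 is down to just 3, so r3c7=3.
Step 38. [r2c9∈{1}] r2c9's peers cover all but 1, so r2c9=1.
Step 39. [r5c3∈{4}] r5c3 has the single candidate 4, so r5c3=4.
Step 40. [r4c5∈{5}] nothing but 5 survives at r4c5. So r4c5=5.
Step 41. [r9c5∈{8}] r9c5 has the single candidate 8, so r9c5=8.
Step 42. [r2c2∈{4}] only 4 remains possible at r2c2. So r2c2=4.
Step 43. [r3c3∈{2}] nothing but 2 survives at r3c3 ⇒ r3c3=2.
Step 44. [r7c3∈{9}] r7c3's peers cover all but 9 ⇒ r7c3=9.
Step 45. [r8c6∈{1}] r8c6 has the single candidate 1. So r8c6=1.
Step 46. [r8c4∈{7}] r8c4 has the single candidate 7, so r8c4=7.
Step 47. [r5c8∈{6}] r5c8 is down to just 6. So r5c8=6.
Step 48. [r6c1∈{6}] nothing but 6 survives at r6c1. So r6c1=6.
Step 49. [r1c9∈{7}] only 7 remains possible at r1c9, so r1c9=7.
Step 50. [r7c2∈{1}] only 1 remains possible at r7c2. So r7c2=1.
Step 51. [r1c1∈{5}] nothing but 5 survives at r1c1. So r1c1=5.
Step 52. [r9c6∈{9}] r9c6 is down to just 9 ⇒ r9c6=9.

Answer: 5 3 1 6 9 2 8 4 7 / 9 4 6 8 3 7 2 5 1 / 7 8 2 1 4 5 3 9 6 / 1 9 3 2 5 6 4 7 8 / 8 7 4 9 1 3 5 6 2 / 6 2 5 4 7 8 9 1 3 / 2 1 9 3 6 4 7 8 5 / 4 5 8 7 2 1 6 3 9 / 3 6 7 5 8 9 1 2 4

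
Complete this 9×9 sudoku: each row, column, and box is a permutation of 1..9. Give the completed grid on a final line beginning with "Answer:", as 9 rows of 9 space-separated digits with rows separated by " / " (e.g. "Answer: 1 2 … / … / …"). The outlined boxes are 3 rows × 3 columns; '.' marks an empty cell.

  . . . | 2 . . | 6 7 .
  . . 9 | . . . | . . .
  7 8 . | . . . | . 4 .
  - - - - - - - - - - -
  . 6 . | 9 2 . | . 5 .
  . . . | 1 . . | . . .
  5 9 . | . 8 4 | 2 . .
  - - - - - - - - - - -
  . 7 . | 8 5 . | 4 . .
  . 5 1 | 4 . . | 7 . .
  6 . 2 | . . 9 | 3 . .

Step 1. [r7c3∈{3}] only 3 remains possible at r7c3, so r7c3=3.
Step 2. [r3c9∈{1,2,3,5,9}] row 3 places 2 nowhere but r3c9, so r3c9=2.
Step 3. [r4c1∈{1,3,4,8}] across box 4, 1 lands solely at r4c1. So r4c1=1.
Step 4. [r5c6∈{3,5,6,7}] r5c6 is the only open cell in row 5 admitting 5. So r5c6=5.
Step 5. [r4c7∈{8}] r4c7 has the single candidate 8, so r4c7=8.
Step 6. [r3c3∈{5,6}] across col 3, 6 lands solely at r3c3, so r3c3=6.
Step 7. [r9c9∈{1,5,8}] row 9 places 5 nowhere but r9c9. So r9c9=5.
Step 8. [r6c3∈{7}] r6c3 has the single candidate 7, so r6c3=7.
Step 9. [r4c3∈{4}] r4c3 has the single candidate 4. So r4c3=4.
Step 10. [r9c8∈{1,8}] 8 has one home in row 9: r9c8 ⇒ r9c8=8.
Step 11. [r9c5∈{1,7}] in row 9, 1 fits only at r9c5, so r9c5=1.
Step 12. [r5c9∈{3,4,6,7,9}] row 5 places 4 nowhere but r5c9, so r5c9=4.
Step 13. [r5c5∈{3,6,7}] in row 5, 7 fits only at r5c5 ⇒ r5c5=7.
Step 14. [r5c8∈{3,6,9}] across row 5, 6 lands solely at r5c8, so r5c8=6.
Step 15. [r4c6∈{3}] nothing but 3 survives at r4c6 ⇒ r4c6=3.
Step 16. [r8c5∈{3,6}] 3 has one home in row 8: r8c5. So r8c5=3.
Step 17. [r2c6∈{1,6,7,8}] across col 6, 7 lands solely at r2c6. So r2c6=7.
Step 18. [r2c9∈{1,3,8}] r2c9 is the only open cell in row 2 admitting 8, so r2c9=8.
Step 19. [r7c1∈{9}] nothing but 9 survives at r7c1, so r7c1=9.
Step 20. [r9c2∈{4}] r9c2 has the single candidate 4, so r9c2=4.
Step 21. [r8c8∈{2,9}] col 8 places 9 nowhere but r8c8 ⇒ r8c8=9.
Step 22. [r1c9∈{1,3,9}] in col 9, 9 fits only at r1c9. So r1c9=9.
Step 23. [r2c8∈{1,3}] r2c8 is the only open cell in box 3 admitting 3 ⇒ r2c8=3.
Step 24. [r7c8∈{1,2}] 2 has one home in col 8: r7c8 ⇒ r7c8=2.
Step 25. [r7c6∈{6}] only 6 remains possible at r7c6. So r7c6=6.
Step 26. [r3c6∈{1}] only 1 remains possible at r3c6 ⇒ r3c6=1.
Step 27. [r2c7∈{1,5}] in col 7, 1 fits only at r2c7. So r2c7=1.
Step 28. [r2c5∈{4,6}] in col 5, 6 fits only at r2c5. So r2c5=6.
Step 29. [r2c1∈{2,4}] in row 2, 4 fits only at r2c1, so r2c1=4.
Step 30. [r5c1∈{2,3,8}] across col 1, 2 lands solely at r5c1 ⇒ r5c1=2.
Step 31. [r6c8∈{1}] r6c8's peers cover all but 1, so r6c8=1.
Step 32. [r5c2∈{3}] r5c2 has the single candidate 3. So r5c2=3.
Step 33. [r2c4∈{5}] r2c4 is down to just 5. So r2c4=5.
Step 34. [r8c1∈{8}] r8c1 is down to just 8 ⇒ r8c1=8.
Step 35. [r2c2∈{2}] r2c2 is down to just 2. So r2c2=2.
Step 36. [r3c5∈{9}] r3c5 has the single candidate 9. So r3c5=9.
Step 37. [r5c3∈{8}] nothing but 8 survives at r5c3, so r5c3=8.
Step 38. [r8c6∈{2}] r8c6 is down to just 2 ⇒ r8c6=2.
Step 39. [r9c4∈{7}] r9c4 is down to just 7 ⇒ r9c4=7.
Step 40. [r1c2∈{1}] r1c2 is down to just 1, so r1c2=1.
Step 41. [r6c9∈{3}] r6c9's peers cover all but 3, so r6c9=3.
Step 42. [r8c9∈{6}] only 6 remains possible at r8c9, so r8c9=6.
Step 43. [r4c9∈{7}] nothing but 7 survives at r4c9 ⇒ r4c9=7.
Step 44. [r5c7∈{9}] only 9 remains possible at r5c7 ⇒ r5c7=9.
Step 45. [r7c9∈{1}] r7c9 is down to just 1 ⇒ r7c9=1.
Step 46. [r6c4∈{6}] r6c4 has the single candidate 6 ⇒ r6c4=6.
Step 47. [r3c4∈{3}] nothing but 3 survives at r3c4. So r3c4=3.
Step 48. [r3c7∈{5}] r3c7's peers cover all but 5 ⇒ r3c7=5.
Step 49. [r1c1∈{3}] r1c1 is down to just 3. So r1c1=3.
Step 50. [r1c5∈{4}] nothing but 4 survives at r1c5. So r1c5=4.
Step 51. [r1c3∈{5}] only 5 remains possible at r1c3, so r1c3=5.
Step 52. [r1c6∈{8}] r1c6's peers cover all but 8, so r1c6=8.

Answer: 3 1 5 2 4 8 6 7 9 / 4 2 9 5 6 7 1 3 8 / 7 8 6 3 9 1 5 4 2 / 1 6 4 9 2 3 8 5 7 / 2 3 8 1 7 5 9 6 4 / 5 9 7 6 8 4 2 1 3 / 9 7 3 8 5 6 4 2 1 / 8 5 1 4 3 2 7 9 6 / 6 4 2 7 1 9 3 8 5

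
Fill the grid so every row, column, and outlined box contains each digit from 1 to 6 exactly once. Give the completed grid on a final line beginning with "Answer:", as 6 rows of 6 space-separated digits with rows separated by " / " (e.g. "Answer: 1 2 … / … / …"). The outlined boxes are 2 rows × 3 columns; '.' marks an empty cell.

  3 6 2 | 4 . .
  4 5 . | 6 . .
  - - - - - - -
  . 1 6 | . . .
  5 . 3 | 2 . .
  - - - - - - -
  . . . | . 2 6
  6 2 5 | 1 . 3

Step 1. [r4c2∈{4}] nothing but 4 survives at r4c2. So r4c2=4.
Step 2. [r4c6∈{1}] r4c6's peers cover all but 1 ⇒ r4c6=1.
Step 3. [r3c6∈{4,5}] r3c6 is the only open cell in col 6 admitting 4. So r3c6=4.
Step 4. [r2c3∈{1}] nothing but 1 survives at r2c3. So r2c3=1.
Step 5. [r3c4∈{3,5}] col 4 places 3 nowhere but r3c4 ⇒ r3c4=3.
Step 6. [r1c6∈{5}] r1c6 is down to just 5, so r1c6=5.
Step 7. [r3c5∈{5}] r3c5 has the single candidate 5. So r3c5=5.
Step 8. [r1c5∈{1}] nothing but 1 survives at r1c5, so r1c5=1.
Step 9. [r4c5∈{6}] nothing but 6 survives at r4c5 ⇒ r4c5=6.
Step 10. [r2c5∈{3}] r2c5 is down to just 3. So r2c5=3.
Step 11. [r5c1∈{1}] r5c1 has the single candidate 1 ⇒ r5c1=1.
Step 12. [r6c5∈{4}] r6c5 has the single candidate 4, so r6c5=4.
Step 13. [r2c6∈{2}] r2c6 has the single candidate 2 ⇒ r2c6=2.
Step 14. [r5c2∈{3}] r5c2 is down to just 3. So r5c2=3.
Step 15. [r3c1∈{2}] nothing but 2 survives at r3c1. So r3c1=2.
Step 16. [r5c3∈{4}] nothing but 4 survives at r5c3, so r5c3=4.
Step 17. [r5c4∈{5}] r5c4's peers cover all but 5 ⇒ r5c4=5.

Answer: 3 6 2 4 1 5 / 4 5 1 6 3 2 / 2 1 6 3 5 4 / 5 4 3 2 6 1 / 1 3 4 5 2 6 / 6 2 5 1 4 3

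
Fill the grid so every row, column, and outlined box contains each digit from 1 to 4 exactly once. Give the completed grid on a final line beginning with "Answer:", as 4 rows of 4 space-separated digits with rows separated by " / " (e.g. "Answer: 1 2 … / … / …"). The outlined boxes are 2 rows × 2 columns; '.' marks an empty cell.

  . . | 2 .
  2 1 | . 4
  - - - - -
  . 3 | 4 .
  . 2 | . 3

Step 1. [r4c1∈{1,4}] in row 4, 4 fits only at r4c1. So r4c1=4.
Step 2. [r3c1∈{1}] r3c1's peers cover all but 1, so r3c1=1.
Step 3. [r4c3∈{1}] nothing but 1 survives at r4c3. So r4c3=1.
Step 4. [r2c3∈{3}] r2c3 is down to just 3 ⇒ r2c3=3.
Step 5. [r1c2∈{4}] r1c2 is down to just 4, so r1c2=4.
Step 6. [r1c1∈{3}] r1c1 has the single candidate 3. So r1c1=3.
Step 7. [r3c4∈{2}] r3c4 is down to just 2, so r3c4=2.
Step 8. [r1c4∈{1}] r1c4's peers cover all but 1. So r1c4=1.

Answer: 3 4 2 1 / 2 1 3 4 / 1 3 4 2 / 4 2 1 3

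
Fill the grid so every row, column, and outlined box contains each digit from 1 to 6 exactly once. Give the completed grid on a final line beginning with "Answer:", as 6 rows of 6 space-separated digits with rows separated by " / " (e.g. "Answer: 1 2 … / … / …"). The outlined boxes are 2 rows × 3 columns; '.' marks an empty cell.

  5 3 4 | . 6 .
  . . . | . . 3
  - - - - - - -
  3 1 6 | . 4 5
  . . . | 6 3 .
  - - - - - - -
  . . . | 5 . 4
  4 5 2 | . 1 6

Step 1. [r4c1∈{2}] only 2 remains possible at r4c1, so r4c1=2.
Step 2. [r1c6∈{1,2}] r1c6 is the only open cell in col 6 admitting 2. So r1c6=2.
Step 3. [r2c3∈{1}] only 1 remains possible at r2c3 ⇒ r2c3=1.
Step 4. [r2c1∈{6}] r2c1 is down to just 6 ⇒ r2c1=6.
Step 5. [r5c3∈{3}] r5c3's peers cover all but 3. So r5c3=3.
Step 6. [r2c4∈{4}] r2c4 has the single candidate 4, so r2c4=4.
Step 7. [r5c2∈{6}] nothing but 6 survives at r5c2 ⇒ r5c2=6.
Step 8. [r1c4∈{1}] r1c4 is down to just 1 ⇒ r1c4=1.
Step 9. [r4c3∈{5}] nothing but 5 survives at r4c3, so r4c3=5.
Step 10. [r3c4∈{2}] nothing but 2 survives at r3c4. So r3c4=2.
Step 11. [r6c4∈{3}] only 3 remains possible at r6c4. So r6c4=3.
Step 12. [r2c5∈{5}] nothing but 5 survives at r2c5, so r2c5=5.
Step 13. [r2c2∈{2}] r2c2 is down to just 2 ⇒ r2c2=2.
Step 14. [r4c2∈{4}] r4c2 has the single candidate 4 ⇒ r4c2=4.
Step 15. [r4c6∈{1}] nothing but 1 survives at r4c6, so r4c6=1.
Step 16. [r5c5∈{2}] r5c5 has the single candidate 2, so r5c5=2.
Step 17. [r5c1∈{1}] only 1 remains possible at r5c1. So r5c1=1.

Answer: 5 3 4 1 6 2 / 6 2 1 4 5 3 / 3 1 6 2 4 5 / 2 4 5 6 3 1 / 1 6 3 5 2 4 / 4 5 2 3 1 6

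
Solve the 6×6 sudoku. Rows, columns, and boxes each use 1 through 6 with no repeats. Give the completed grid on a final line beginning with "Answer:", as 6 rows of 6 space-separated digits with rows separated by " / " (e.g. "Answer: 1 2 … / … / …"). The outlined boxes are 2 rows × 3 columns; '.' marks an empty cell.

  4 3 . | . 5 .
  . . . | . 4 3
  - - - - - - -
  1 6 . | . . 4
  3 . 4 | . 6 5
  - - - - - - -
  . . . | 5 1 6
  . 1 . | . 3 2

Step 1. [r4c2∈{2}] r4c2 has the single candidate 2 ⇒ r4c2=2.
Step 2. [r1c6∈{1}] r1c6's peers cover all but 1. So r1c6=1.
Step 3. [r2c3∈{1,2,5,6}] across row 2, 1 lands solely at r2c3 ⇒ r2c3=1.
Step 4. [r5c1∈{2}] r5c1 has the single candidate 2. So r5c1=2.
Step 5. [r2c4∈{2,6}] in row 2, 2 fits only at r2c4. So r2c4=2.
Step 6. [r2c1∈{5,6}] across row 2, 6 lands solely at r2c1, so r2c1=6.
Step 7. [r6c1∈{5}] r6c1's peers cover all but 5, so r6c1=5.
Step 8. [r6c4∈{4}] r6c4 is down to just 4 ⇒ r6c4=4.
Step 9. [r1c3∈{2}] r1c3's peers cover all but 2. So r1c3=2.
Step 10. [r3c3∈{5}] r3c3 has the single candidate 5 ⇒ r3c3=5.
Step 11. [r1c4∈{6}] r1c4 has the single candidate 6, so r1c4=6.
Step 12. [r2c2∈{5}] r2c2's peers cover all but 5, so r2c2=5.
Step 13. [r4c4∈{1}] only 1 remains possible at r4c4. So r4c4=1.
Step 14. [r6c3∈{6}] r6c3 has the single candidate 6, so r6c3=6.
Step 15. [r5c3∈{3}] r5c3's peers cover all but 3 ⇒ r5c3=3.
Step 16. [r5c2∈{4}] only 4 remains possible at r5c2, so r5c2=4.
Step 17. [r3c5∈{2}] r3c5's peers cover all but 2, so r3c5=2.
Step 18. [r3c4∈{3}] r3c4's peers cover all but 3, so r3c4=3.

Answer: 4 3 2 6 5 1 / 6 5 1 2 4 3 / 1 6 5 3 2 4 / 3 2 4 1 6 5 / 2 4 3 5 1 6 / 5 1 6 4 3 2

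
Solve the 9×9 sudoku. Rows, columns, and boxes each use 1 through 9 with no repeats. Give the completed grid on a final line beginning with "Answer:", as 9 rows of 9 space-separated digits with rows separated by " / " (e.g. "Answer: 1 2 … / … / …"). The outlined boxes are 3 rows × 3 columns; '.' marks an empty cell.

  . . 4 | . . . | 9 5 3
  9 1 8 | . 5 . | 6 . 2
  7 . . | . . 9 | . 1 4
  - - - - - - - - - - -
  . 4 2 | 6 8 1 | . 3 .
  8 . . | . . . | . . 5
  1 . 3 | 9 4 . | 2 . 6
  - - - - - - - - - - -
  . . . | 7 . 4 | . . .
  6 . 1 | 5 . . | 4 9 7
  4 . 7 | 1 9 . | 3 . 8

Step 1. [r3c2∈{2,3,5,6}] box 1 places 3 nowhere but r3c2. So r3c2=3.
Step 2. [r9c2∈{2,5}] across row 9, 5 lands solely at r9c2 ⇒ r9c2=5.
Step 3. [r1c1∈{2}] r1c1 has the single candidate 2. So r1c1=2.
Step 4. [r8c6∈{2,3,8}] across box 8, 8 lands solely at r8c6. So r8c6=8.
Step 5. [r1c2∈{6}] only 6 remains possible at r1c2 ⇒ r1c2=6.
Step 6. [r1c6∈{7}] only 7 remains possible at r1c6, so r1c6=7.
Step 7. [r5c5∈{2,3,7}] in col 5, 7 fits only at r5c5, so r5c5=7.
Step 8. [r9c6∈{2,6}] col 6 places 6 nowhere but r9c6, so r9c6=6.
Step 9. [r5c2∈{9}] r5c2 has the single candidate 9, so r5c2=9.
Step 10. [r5c6∈{2,3}] r5c6 is the only open cell in col 6 admitting 2, so r5c6=2.
Step 11. [r8c5∈{2,3}] in row 8, 3 fits only at r8c5. So r8c5=3.
Step 12. [r7c5∈{2}] r7c5 has the single candidate 2, so r7c5=2.
Step 13. [r6c8∈{7,8}] r6c8 is the only open cell in row 6 admitting 8. So r6c8=8.
Step 14. [r7c7∈{1,5}] in row 7, 5 fits only at r7c7 ⇒ r7c7=5.
Step 15. [r3c4∈{2,8}] 2 has one home in row 3: r3c4, so r3c4=2.
Step 16. [r2c6∈{3}] nothing but 3 survives at r2c6, so r2c6=3.
Step 17. [r2c8∈{7}] only 7 remains possible at r2c8 ⇒ r2c8=7.
Step 18. [r5c8∈{4}] r5c8 is down to just 4 ⇒ r5c8=4.
Step 19. [r9c8∈{2}] nothing but 2 survives at r9c8, so r9c8=2.
Step 20. [r7c3∈{9}] only 9 remains possible at r7c3, so r7c3=9.
Step 21. [r5c7∈{1}] r5c7's peers cover all but 1, so r5c7=1.
Step 22. [r4c9∈{9}] r4c9 has the single candidate 9. So r4c9=9.
Step 23. [r7c2∈{8}] only 8 remains possible at r7c2, so r7c2=8.
Step 24. [r4c7∈{7}] nothing but 7 survives at r4c7 ⇒ r4c7=7.
Step 25. [r4c1∈{5}] only 5 remains possible at r4c1, so r4c1=5.
Step 26. [r7c9∈{1}] nothing but 1 survives at r7c9. So r7c9=1.
Step 27. [r7c8∈{6}] nothing but 6 survives at r7c8, so r7c8=6.
Step 28. [r1c4∈{8}] r1c4's peers cover all but 8. So r1c4=8.
Step 29. [r7c1∈{3}] r7c1 is down to just 3. So r7c1=3.
Step 30. [r6c2∈{7}] r6c2 is down to just 7, so r6c2=7.
Step 31. [r3c5∈{6}] r3c5 is down to just 6, so r3c5=6.
Step 32. [r8c2∈{2}] r8c2 is down to just 2, so r8c2=2.
Step 33. [r2c4∈{4}] r2c4's peers cover all but 4, so r2c4=4.
Step 34. [r6c6∈{5}] only 5 remains possible at r6c6. So r6c6=5.
Step 35. [r5c4∈{3}] only 3 remains possible at r5c4 ⇒ r5c4=3.
Step 36. [r5c3∈{6}] only 6 remains possible at r5c3, so r5c3=6.
Step 37. [r3c7∈{8}] only 8 remains possible at r3c7, so r3c7=8.
Step 38. [r1c5∈{1}] r1c5 has the single candidate 1, so r1c5=1.
Step 39. [r3c3∈{5}] r3c3's peers cover all but 5 ⇒ r3c3=5.

Answer: 2 6 4 8 1 7 9 5 3 / 9 1 8 4 5 3 6 7 2 / 7 3 5 2 6 9 8 1 4 / 5 4 2 6 8 1 7 3 9 / 8 9 6 3 7 2 1 4 5 / 1 7 3 9 4 5 2 8 6 / 3 8 9 7 2 4 5 6 1 / 6 2 1 5 3 8 4 9 7 / 4 5 7 1 9 6 3 2 8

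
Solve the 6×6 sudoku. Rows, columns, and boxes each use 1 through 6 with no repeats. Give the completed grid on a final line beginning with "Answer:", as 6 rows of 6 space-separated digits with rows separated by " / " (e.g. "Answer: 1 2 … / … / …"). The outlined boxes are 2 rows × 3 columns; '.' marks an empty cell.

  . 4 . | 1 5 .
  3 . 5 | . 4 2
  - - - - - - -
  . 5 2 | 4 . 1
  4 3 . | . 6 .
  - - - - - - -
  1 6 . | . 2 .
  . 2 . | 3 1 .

Step 1. [r6c6∈{4,5,6}] row 6 places 6 nowhere but r6c6, so r6c6=6.
Step 2. [r4c6∈{5}] r4c6 is down to just 5. So r4c6=5.
Step 3. [r5c3∈{3,4}] row 5 places 3 nowhere but r5c3 ⇒ r5c3=3.
Step 4. [r1c3∈{6}] r1c3 has the single candidate 6 ⇒ r1c3=6.
Step 5. [r1c1∈{2}] nothing but 2 survives at r1c1 ⇒ r1c1=2.
Step 6. [r3c1∈{6}] only 6 remains possible at r3c1, so r3c1=6.
Step 7. [r1c6∈{3}] r1c6's peers cover all but 3. So r1c6=3.
Step 8. [r2c2∈{1}] only 1 remains possible at r2c2 ⇒ r2c2=1.
Step 9. [r4c4∈{2}] nothing but 2 survives at r4c4 ⇒ r4c4=2.
Step 10. [r6c1∈{5}] only 5 remains possible at r6c1, so r6c1=5.
Step 11. [r3c5∈{3}] r3c5's peers cover all but 3. So r3c5=3.
Step 12. [r5c6∈{4}] r5c6 has the single candidate 4 ⇒ r5c6=4.
Step 13. [r4c3∈{1}] r4c3 is down to just 1, so r4c3=1.
Step 14. [r6c3∈{4}] nothing but 4 survives at r6c3. So r6c3=4.
Step 15. [r2c4∈{6}] r2c4 has the single candidate 6. So r2c4=6.
Step 16. [r5c4∈{5}] only 5 remains possible at r5c4 ⇒ r5c4=5.

Answer: 2 4 6 1 5 3 / 3 1 5 6 4 2 / 6 5 2 4 3 1 / 4 3 1 2 6 5 / 1 6 3 5 2 4 / 5 2 4 3 1 6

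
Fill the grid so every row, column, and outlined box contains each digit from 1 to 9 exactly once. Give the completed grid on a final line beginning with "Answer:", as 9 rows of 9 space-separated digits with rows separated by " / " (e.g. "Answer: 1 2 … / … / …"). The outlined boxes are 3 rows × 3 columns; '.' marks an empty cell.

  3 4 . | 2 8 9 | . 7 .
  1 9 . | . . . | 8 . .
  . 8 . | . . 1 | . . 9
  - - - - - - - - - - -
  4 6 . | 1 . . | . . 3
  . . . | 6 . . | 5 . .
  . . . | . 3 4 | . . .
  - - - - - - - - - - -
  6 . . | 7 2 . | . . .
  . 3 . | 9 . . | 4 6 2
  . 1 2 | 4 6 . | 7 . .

Step 1. [r7c2∈{5}] only 5 remains possible at r7c2 ⇒ r7c2=5.
Step 2. [r2c8∈{2,3,4,5}] across row 2, 2 lands solely at r2c8 ⇒ r2c8=2.
Step 3. [r6c4∈{5,8}] across col 4, 8 lands solely at r6c4, so r6c4=8.
Step 4. [r2c6∈{3,5,6,7}] across col 6, 6 lands solely at r2c6, so r2c6=6.
Step 5. [r5c3∈{1,3,7,8,9}] across row 5, 3 lands solely at r5c3. So r5c3=3.
Step 6. [r6c3∈{1,5,7,9}] r6c3 is the only open cell in col 3 admitting 1 ⇒ r6c3=1.
Step 7. [r6c8∈{9}] only 9 remains possible at r6c8, so r6c8=9.
Step 8. [r4c8∈{8}] only 8 remains possible at r4c8, so r4c8=8.
Step 9. [r5c1∈{2,7,8,9}] across row 5, 8 lands solely at r5c1, so r5c1=8.
Step 10. [r4c3∈{5,7,9}] r4c3 is the only open cell in box 4 admitting 9 ⇒ r4c3=9.
Step 11. [r3c1∈{2,5,7}] r3c1 is the only open cell in row 3 admitting 2, so r3c1=2.
Step 12. [r8c1∈{7}] nothing but 7 survives at r8c1. So r8c1=7.
Step 13. [r4c7∈{2}] only 2 remains possible at r4c7, so r4c7=2.
Step 14. [r6c7∈{6}] r6c7's peers cover all but 6, so r6c7=6.
Step 15. [r1c9∈{1,5,6}] in col 9, 6 fits only at r1c9, so r1c9=6.
Step 16. [r3c7∈{3}] only 3 remains possible at r3c7, so r3c7=3.
Step 17. [r3c4∈{5}] r3c4 is down to just 5. So r3c4=5.
Step 18. [r9c8∈{3,5}] across col 8, 5 lands solely at r9c8 ⇒ r9c8=5.
Step 19. [r3c8∈{4}] r3c8's peers cover all but 4 ⇒ r3c8=4.
Step 20. [r3c5∈{7}] r3c5 has the single candidate 7, so r3c5=7.
Step 21. [r7c8∈{1,3}] in col 8, 3 fits only at r7c8, so r7c8=3.
Step 22. [r7c6∈{8}] r7c6 is down to just 8. So r7c6=8.
Step 23. [r6c9∈{7}] r6c9 is down to just 7 ⇒ r6c9=7.
Step 24. [r7c9∈{1}] r7c9 is down to just 1, so r7c9=1.
Step 25. [r4c6∈{5,7}] row 4 places 7 nowhere but r4c6 ⇒ r4c6=7.
Step 26. [r2c9∈{5}] nothing but 5 survives at r2c9 ⇒ r2c9=5.
Step 27. [r5c6∈{2}] only 2 remains possible at r5c6 ⇒ r5c6=2.
Step 28. [r8c5∈{1,5}] across row 8, 1 lands solely at r8c5 ⇒ r8c5=1.
Step 29. [r2c3∈{7}] r2c3 has the single candidate 7, so r2c3=7.
Step 30. [r5c5∈{9}] nothing but 9 survives at r5c5, so r5c5=9.
Step 31. [r8c6∈{5}] r8c6 has the single candidate 5, so r8c6=5.
Step 32. [r8c3∈{8}] nothing but 8 survives at r8c3 ⇒ r8c3=8.
Step 33. [r3c3∈{6}] r3c3 has the single candidate 6 ⇒ r3c3=6.
Step 34. [r5c2∈{7}] r5c2's peers cover all but 7 ⇒ r5c2=7.
Step 35. [r9c9∈{8}] r9c9 is down to just 8, so r9c9=8.
Step 36. [r6c2∈{2}] nothing but 2 survives at r6c2. So r6c2=2.
Step 37. [r6c1∈{5}] r6c1 is down to just 5, so r6c1=5.
Step 38. [r2c4∈{3}] r2c4's peers cover all but 3. So r2c4=3.
Step 39. [r5c8∈{1}] r5c8 is down to just 1. So r5c8=1.
Step 40. [r5c9∈{4}] nothing but 4 survives at r5c9. So r5c9=4.
Step 41. [r7c3∈{4}] r7c3 is down to just 4 ⇒ r7c3=4.
Step 42. [r7c7∈{9}] r7c7 is down to just 9 ⇒ r7c7=9.
Step 43. [r9c1∈{9}] r9c1 has the single candidate 9, so r9c1=9.
Step 44. [r1c7∈{1}] nothing but 1 survives at r1c7. So r1c7=1.
Step 45. [r4c5∈{5}] r4c5's peers cover all but 5 ⇒ r4c5=5.
Step 46. [r2c5∈{4}] r2c5's peers cover all but 4. So r2c5=4.
Step 47. [r9c6∈{3}] nothing but 3 survives at r9c6. So r9c6=3.
Step 48. [r1c3∈{5}] only 5 remains possible at r1c3. So r1c3=5.

Answer: 3 4 5 2 8 9 1 7 6 / 1 9 7 3 4 6 8 2 5 / 2 8 6 5 7 1 3 4 9 / 4 6 9 1 5 7 2 8 3 / 8 7 3 6 9 2 5 1 4 / 5 2 1 8 3 4 6 9 7 / 6 5 4 7 2 8 9 3 1 / 7 3 8 9 1 5 4 6 2 / 9 1 2 4 6 3 7 5 8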